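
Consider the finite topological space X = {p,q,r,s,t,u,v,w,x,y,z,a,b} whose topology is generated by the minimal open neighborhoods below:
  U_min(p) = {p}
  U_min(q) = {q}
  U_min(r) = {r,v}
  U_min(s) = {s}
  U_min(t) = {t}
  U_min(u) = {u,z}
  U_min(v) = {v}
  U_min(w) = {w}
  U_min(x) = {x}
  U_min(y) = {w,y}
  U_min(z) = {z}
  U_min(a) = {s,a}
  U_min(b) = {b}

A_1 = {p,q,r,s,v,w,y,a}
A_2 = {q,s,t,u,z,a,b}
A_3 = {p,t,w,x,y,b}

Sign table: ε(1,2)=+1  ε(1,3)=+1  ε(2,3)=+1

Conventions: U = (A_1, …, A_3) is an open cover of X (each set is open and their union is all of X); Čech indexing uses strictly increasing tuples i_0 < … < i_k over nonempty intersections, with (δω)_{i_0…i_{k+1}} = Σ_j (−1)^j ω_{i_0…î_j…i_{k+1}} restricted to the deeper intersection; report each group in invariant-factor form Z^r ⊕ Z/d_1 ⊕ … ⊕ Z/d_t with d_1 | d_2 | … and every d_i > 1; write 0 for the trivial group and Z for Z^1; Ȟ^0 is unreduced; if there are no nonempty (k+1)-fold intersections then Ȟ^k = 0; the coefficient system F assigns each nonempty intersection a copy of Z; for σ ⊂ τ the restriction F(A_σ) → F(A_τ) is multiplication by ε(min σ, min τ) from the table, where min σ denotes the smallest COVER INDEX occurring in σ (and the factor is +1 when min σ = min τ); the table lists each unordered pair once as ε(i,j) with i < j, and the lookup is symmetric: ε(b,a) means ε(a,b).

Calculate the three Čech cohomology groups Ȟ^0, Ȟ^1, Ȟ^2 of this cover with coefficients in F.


Ȟ^0(U;F) ≅ Z; Ȟ^1(U;F) ≅ Z; Ȟ^2(U;F) ≅ 0

intersection data:
  A12={q,s,a} A13={p,w,y} A23={t,b}
C dims 3,3; δ0: rk 2, SNF 1^2
Ȟ^0 = (3 − 2) − 0 = 1, so Ȟ^0 ≅ Z
Ȟ^1 = (3 − 0) − 2 = 1, so Ȟ^1 ≅ Z
Ȟ^2 = (0 − 0) − 0 = 0, so Ȟ^2 ≅ 0


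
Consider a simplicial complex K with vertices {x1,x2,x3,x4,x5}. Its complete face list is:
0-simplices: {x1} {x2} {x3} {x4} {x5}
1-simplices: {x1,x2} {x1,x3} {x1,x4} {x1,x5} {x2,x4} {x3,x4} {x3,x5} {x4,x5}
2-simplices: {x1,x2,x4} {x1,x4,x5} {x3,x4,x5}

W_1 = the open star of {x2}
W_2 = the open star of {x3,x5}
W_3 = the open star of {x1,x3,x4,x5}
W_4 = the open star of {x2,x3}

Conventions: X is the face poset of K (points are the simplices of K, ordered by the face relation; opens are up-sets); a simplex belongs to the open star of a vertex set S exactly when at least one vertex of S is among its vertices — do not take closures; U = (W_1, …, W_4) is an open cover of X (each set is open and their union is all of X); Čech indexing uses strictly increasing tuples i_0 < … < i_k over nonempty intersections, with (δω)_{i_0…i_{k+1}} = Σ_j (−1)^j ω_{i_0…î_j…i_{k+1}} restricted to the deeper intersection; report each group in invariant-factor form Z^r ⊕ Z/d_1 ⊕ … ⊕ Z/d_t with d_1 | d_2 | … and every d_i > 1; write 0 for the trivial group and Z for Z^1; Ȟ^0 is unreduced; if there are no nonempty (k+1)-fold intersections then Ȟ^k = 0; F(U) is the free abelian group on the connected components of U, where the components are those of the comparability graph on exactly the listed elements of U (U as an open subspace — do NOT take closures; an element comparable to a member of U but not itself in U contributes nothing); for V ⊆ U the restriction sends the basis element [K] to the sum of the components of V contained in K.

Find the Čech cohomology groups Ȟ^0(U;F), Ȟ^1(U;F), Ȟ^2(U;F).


Ȟ^0(U;F) ≅ Z; Ȟ^1(U;F) ≅ 0; Ȟ^2(U;F) ≅ 0

nonempty overlaps:
  W1={{x2},{x1,x2},{x2,x4},{x1,x2,x4}} W2={{x3},{x5},{x1,x3},{x1,x5},{x3,x4},{x3,x5},{x4,x5},{x1,x4,x5},{x3,x4,x5}} W3={{x1},{x3},{x4},{x5},{x1,x2},{x1,x3},{x1,x4},{x1,x5},{x2,x4},{x3,x4},{x3,x5},{x4,x5},{x1,x2,x4},{x1,x4,x5},{x3,x4,x5}} W4={{x2},{x3},{x1,x2},{x1,x3},{x2,x4},{x3,x4},{x3,x5},{x1,x2,x4},{x3,x4,x5}}
  W13={{x1,x2},{x2,x4},{x1,x2,x4}} W14={{x2},{x1,x2},{x2,x4},{x1,x2,x4}} W23={{x3},{x5},{x1,x3},{x1,x5},{x3,x4},{x3,x5},{x4,x5},{x1,x4,x5},{x3,x4,x5}} W24={{x3},{x1,x3},{x3,x4},{x3,x5},{x3,x4,x5}} W34={{x3},{x1,x2},{x1,x3},{x2,x4},{x3,x4},{x3,x5},{x1,x2,x4},{x3,x4,x5}}
  W134={{x1,x2},{x2,x4},{x1,x2,x4}} W234={{x3},{x1,x3},{x3,x4},{x3,x5},{x3,x4,x5}}
components per intersection:
  W1: {{x2},{x1,x2},{x2,x4},{x1,x2,x4}}
  W2: {{x3},{x5},{x1,x3},{x1,x5},{x3,x4},{x3,x5},{x4,x5},{x1,x4,x5},{x3,x4,x5}}
  W3: {{x1},{x3},{x4},{x5},{x1,x2},{x1,x3},{x1,x4},{x1,x5},{x2,x4},{x3,x4},{x3,x5},{x4,x5},{x1,x2,x4},{x1,x4,x5},{x3,x4,x5}}
  W4: {{x2},{x1,x2},{x2,x4},{x1,x2,x4}} {{x3},{x1,x3},{x3,x4},{x3,x5},{x3,x4,x5}}
  W13: {{x1,x2},{x2,x4},{x1,x2,x4}}
  W14: {{x2},{x1,x2},{x2,x4},{x1,x2,x4}}
  W23: {{x3},{x5},{x1,x3},{x1,x5},{x3,x4},{x3,x5},{x4,x5},{x1,x4,x5},{x3,x4,x5}}
  W24: {{x3},{x1,x3},{x3,x4},{x3,x5},{x3,x4,x5}}
  W34: {{x3},{x1,x3},{x3,x4},{x3,x5},{x3,x4,x5}} {{x1,x2},{x2,x4},{x1,x2,x4}}
  W134: {{x1,x2},{x2,x4},{x1,x2,x4}}
  W234: {{x3},{x1,x3},{x3,x4},{x3,x5},{x3,x4,x5}}
C dims 5,6,2; δ0: rk 4, SNF 1^4; δ1: rk 2, SNF 1^2
degree 0: 5−4−0 = 1 → Ȟ^0 ≅ Z
degree 1: 6−2−4 = 0 → Ȟ^1 ≅ 0
degree 2: 2−0−2 = 0 → Ȟ^2 ≅ 0


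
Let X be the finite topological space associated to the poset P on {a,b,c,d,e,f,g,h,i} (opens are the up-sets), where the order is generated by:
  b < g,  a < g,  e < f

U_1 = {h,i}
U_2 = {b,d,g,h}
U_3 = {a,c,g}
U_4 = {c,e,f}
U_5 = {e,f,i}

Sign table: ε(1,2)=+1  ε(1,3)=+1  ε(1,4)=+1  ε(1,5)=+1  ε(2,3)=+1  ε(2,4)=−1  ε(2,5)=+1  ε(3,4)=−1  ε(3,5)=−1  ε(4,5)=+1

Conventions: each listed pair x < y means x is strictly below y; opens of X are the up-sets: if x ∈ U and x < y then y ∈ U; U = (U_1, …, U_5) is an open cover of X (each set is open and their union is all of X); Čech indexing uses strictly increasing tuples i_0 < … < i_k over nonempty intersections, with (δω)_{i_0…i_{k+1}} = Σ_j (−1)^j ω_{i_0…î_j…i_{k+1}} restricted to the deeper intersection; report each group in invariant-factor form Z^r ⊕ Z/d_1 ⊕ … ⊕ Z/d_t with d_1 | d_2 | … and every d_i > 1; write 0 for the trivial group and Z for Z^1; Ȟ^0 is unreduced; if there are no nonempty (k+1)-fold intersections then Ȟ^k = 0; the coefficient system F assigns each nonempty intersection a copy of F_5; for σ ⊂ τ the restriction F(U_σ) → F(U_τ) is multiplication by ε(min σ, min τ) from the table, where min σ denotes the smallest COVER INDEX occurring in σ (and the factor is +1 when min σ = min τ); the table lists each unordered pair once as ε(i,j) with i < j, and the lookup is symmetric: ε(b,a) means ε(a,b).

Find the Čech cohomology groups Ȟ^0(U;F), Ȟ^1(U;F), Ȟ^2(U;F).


Ȟ^0 = 0, Ȟ^1 = 0 and Ȟ^2 = 0

cover nerve:
  U12={h} U15={i} U23={g} U34={c} U45={e,f}
C dims 5,5; δ0: rk_F5 5
Ȟ^0: (5−5)−0=0 ⇒ 0
Ȟ^1: (5−0)−5=0 ⇒ 0
Ȟ^2: (0−0)−0=0 ⇒ 0


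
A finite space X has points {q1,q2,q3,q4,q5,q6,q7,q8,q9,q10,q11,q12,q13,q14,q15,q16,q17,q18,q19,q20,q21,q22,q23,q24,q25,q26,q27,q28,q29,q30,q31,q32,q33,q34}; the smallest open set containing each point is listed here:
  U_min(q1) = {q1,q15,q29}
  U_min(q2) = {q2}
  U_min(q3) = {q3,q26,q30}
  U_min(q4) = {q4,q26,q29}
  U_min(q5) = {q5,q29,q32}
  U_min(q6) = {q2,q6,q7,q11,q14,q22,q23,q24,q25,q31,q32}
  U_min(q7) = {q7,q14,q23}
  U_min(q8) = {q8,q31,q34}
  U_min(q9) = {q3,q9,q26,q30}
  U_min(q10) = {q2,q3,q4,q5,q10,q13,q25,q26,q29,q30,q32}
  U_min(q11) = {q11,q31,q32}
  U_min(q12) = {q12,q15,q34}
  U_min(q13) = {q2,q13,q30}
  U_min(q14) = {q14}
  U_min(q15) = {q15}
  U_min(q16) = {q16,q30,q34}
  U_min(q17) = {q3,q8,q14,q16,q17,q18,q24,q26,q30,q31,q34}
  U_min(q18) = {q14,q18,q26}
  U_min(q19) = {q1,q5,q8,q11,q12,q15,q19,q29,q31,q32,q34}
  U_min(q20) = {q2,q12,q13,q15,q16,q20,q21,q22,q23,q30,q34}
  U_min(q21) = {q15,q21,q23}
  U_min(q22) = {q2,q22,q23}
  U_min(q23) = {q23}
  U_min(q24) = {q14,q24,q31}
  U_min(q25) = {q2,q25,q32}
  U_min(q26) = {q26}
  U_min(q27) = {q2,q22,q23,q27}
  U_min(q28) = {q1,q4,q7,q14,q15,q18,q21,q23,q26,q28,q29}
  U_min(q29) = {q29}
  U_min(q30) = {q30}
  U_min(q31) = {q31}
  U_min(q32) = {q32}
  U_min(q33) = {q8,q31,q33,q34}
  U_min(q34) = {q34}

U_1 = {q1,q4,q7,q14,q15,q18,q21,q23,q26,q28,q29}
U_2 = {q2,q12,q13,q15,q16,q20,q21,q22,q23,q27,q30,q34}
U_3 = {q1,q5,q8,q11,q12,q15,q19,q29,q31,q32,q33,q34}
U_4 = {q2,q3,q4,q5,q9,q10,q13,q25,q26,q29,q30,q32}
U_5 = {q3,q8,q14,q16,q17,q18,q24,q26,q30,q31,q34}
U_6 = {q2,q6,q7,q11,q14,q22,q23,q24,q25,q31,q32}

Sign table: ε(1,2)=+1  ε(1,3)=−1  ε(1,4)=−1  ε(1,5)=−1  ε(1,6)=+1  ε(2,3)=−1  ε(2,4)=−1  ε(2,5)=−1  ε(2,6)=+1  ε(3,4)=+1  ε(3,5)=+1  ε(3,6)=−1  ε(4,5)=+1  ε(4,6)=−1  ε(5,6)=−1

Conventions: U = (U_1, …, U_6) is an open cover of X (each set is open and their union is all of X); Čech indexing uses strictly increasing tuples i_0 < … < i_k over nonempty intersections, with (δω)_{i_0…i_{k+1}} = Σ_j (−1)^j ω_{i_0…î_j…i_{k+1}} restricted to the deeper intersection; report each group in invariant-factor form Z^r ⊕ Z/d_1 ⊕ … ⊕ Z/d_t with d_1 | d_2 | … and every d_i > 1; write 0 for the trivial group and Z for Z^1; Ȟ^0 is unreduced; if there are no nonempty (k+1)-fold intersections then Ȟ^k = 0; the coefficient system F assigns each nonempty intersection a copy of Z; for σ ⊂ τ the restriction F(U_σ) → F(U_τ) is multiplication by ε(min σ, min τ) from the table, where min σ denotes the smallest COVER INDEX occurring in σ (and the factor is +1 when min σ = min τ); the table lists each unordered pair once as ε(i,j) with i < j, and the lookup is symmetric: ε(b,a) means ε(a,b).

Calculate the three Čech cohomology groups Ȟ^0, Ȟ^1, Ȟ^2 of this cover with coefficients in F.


Ȟ^0(U;F) ≅ Z, Ȟ^1(U;F) ≅ 0 and Ȟ^2(U;F) ≅ Z/2

nonempty overlaps:
  U12={q15,q21,q23} U13={q1,q15,q29} U14={q4,q26,q29} U15={q14,q18,q26} U16={q7,q14,q23} U23={q12,q15,q34} U24={q2,q13,q30} U25={q16,q30,q34} U26={q2,q22,q23} U34={q5,q29,q32} U35={q8,q31,q34} U36={q11,q31,q32} U45={q3,q26,q30} U46={q2,q25,q32} U56={q14,q24,q31}
  U123={q15} U126={q23} U134={q29} U145={q26} U156={q14} U235={q34} U245={q30} U246={q2} U346={q32} U356={q31}
C dims 6,15,10; δ0: rk 5, SNF 1^5; δ1: rk 10, SNF 1^9·2
degree 0: 6−5−0 = 1 → Ȟ^0 ≅ Z
degree 1: 15−10−5 = 0 → Ȟ^1 ≅ 0
degree 2: 10−0−10 = 0 plus torsion [2] → Ȟ^2 ≅ Z/2


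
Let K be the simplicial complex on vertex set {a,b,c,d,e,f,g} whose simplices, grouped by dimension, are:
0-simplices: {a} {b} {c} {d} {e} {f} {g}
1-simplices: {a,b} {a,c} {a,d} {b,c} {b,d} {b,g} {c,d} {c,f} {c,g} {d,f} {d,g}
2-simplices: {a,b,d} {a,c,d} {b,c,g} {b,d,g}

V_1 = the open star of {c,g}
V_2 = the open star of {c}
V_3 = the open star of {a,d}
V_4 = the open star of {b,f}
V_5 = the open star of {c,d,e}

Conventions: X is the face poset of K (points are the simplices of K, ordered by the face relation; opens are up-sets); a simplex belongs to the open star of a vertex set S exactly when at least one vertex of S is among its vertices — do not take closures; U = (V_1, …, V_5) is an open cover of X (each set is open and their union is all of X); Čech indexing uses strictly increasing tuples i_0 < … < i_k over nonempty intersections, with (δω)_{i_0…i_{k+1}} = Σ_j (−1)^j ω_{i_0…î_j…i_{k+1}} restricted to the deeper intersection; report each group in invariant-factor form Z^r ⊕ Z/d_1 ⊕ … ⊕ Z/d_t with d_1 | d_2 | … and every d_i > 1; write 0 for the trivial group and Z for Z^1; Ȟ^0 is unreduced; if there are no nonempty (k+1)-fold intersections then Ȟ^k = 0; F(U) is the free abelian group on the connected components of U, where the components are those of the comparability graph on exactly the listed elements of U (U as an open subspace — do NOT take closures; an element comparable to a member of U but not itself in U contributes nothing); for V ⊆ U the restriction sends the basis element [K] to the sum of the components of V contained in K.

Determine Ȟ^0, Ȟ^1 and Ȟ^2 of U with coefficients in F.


nerve simplices:
  V1={{c},{g},{a,c},{b,c},{b,g},{c,d},{c,f},{c,g},{d,g},{a,c,d},{b,c,g},{b,d,g}} V2={{c},{a,c},{b,c},{c,d},{c,f},{c,g},{a,c,d},{b,c,g}} V3={{a},{d},{a,b},{a,c},{a,d},{b,d},{c,d},{d,f},{d,g},{a,b,d},{a,c,d},{b,d,g}} V4={{b},{f},{a,b},{b,c},{b,d},{b,g},{c,f},{d,f},{a,b,d},{b,c,g},{b,d,g}} V5={{c},{d},{e},{a,c},{a,d},{b,c},{b,d},{c,d},{c,f},{c,g},{d,f},{d,g},{a,b,d},{a,c,d},{b,c,g},{b,d,g}}
  V12={{c},{a,c},{b,c},{c,d},{c,f},{c,g},{a,c,d},{b,c,g}} V13={{a,c},{c,d},{d,g},{a,c,d},{b,d,g}} V14={{b,c},{b,g},{c,f},{b,c,g},{b,d,g}} V15={{c},{a,c},{b,c},{c,d},{c,f},{c,g},{d,g},{a,c,d},{b,c,g},{b,d,g}} V23={{a,c},{c,d},{a,c,d}} V24={{b,c},{c,f},{b,c,g}} V25={{c},{a,c},{b,c},{c,d},{c,f},{c,g},{a,c,d},{b,c,g}} V34={{a,b},{b,d},{d,f},{a,b,d},{b,d,g}} V35={{d},{a,c},{a,d},{b,d},{c,d},{d,f},{d,g},{a,b,d},{a,c,d},{b,d,g}} V45={{b,c},{b,d},{c,f},{d,f},{a,b,d},{b,c,g},{b,d,g}}
  V123={{a,c},{c,d},{a,c,d}} V124={{b,c},{c,f},{b,c,g}} V125={{c},{a,c},{b,c},{c,d},{c,f},{c,g},{a,c,d},{b,c,g}} V134={{b,d,g}} V135={{a,c},{c,d},{d,g},{a,c,d},{b,d,g}} V145={{b,c},{c,f},{b,c,g},{b,d,g}} V235={{a,c},{c,d},{a,c,d}} V245={{b,c},{c,f},{b,c,g}} V345={{b,d},{d,f},{a,b,d},{b,d,g}}
  V1235={{a,c},{c,d},{a,c,d}} V1245={{b,c},{c,f},{b,c,g}} V1345={{b,d,g}}
components per intersection:
  V1: {{c},{g},{a,c},{b,c},{b,g},{c,d},{c,f},{c,g},{d,g},{a,c,d},{b,c,g},{b,d,g}}
  V2: {{c},{a,c},{b,c},{c,d},{c,f},{c,g},{a,c,d},{b,c,g}}
  V3: {{a},{d},{a,b},{a,c},{a,d},{b,d},{c,d},{d,f},{d,g},{a,b,d},{a,c,d},{b,d,g}}
  V4: {{b},{a,b},{b,c},{b,d},{b,g},{a,b,d},{b,c,g},{b,d,g}} {{f},{c,f},{d,f}}
  V5: {{c},{d},{a,c},{a,d},{b,c},{b,d},{c,d},{c,f},{c,g},{d,f},{d,g},{a,b,d},{a,c,d},{b,c,g},{b,d,g}} {{e}}
  V12: {{c},{a,c},{b,c},{c,d},{c,f},{c,g},{a,c,d},{b,c,g}}
  V13: {{a,c},{c,d},{a,c,d}} {{d,g},{b,d,g}}
  V14: {{b,c},{b,g},{b,c,g},{b,d,g}} {{c,f}}
  V15: {{c},{a,c},{b,c},{c,d},{c,f},{c,g},{a,c,d},{b,c,g}} {{d,g},{b,d,g}}
  V23: {{a,c},{c,d},{a,c,d}}
  V24: {{b,c},{b,c,g}} {{c,f}}
  V25: {{c},{a,c},{b,c},{c,d},{c,f},{c,g},{a,c,d},{b,c,g}}
  V34: {{a,b},{b,d},{a,b,d},{b,d,g}} {{d,f}}
  V35: {{d},{a,c},{a,d},{b,d},{c,d},{d,f},{d,g},{a,b,d},{a,c,d},{b,d,g}}
  V45: {{b,c},{b,c,g}} {{b,d},{a,b,d},{b,d,g}} {{c,f}} {{d,f}}
  V123: {{a,c},{c,d},{a,c,d}}
  V124: {{b,c},{b,c,g}} {{c,f}}
  V125: {{c},{a,c},{b,c},{c,d},{c,f},{c,g},{a,c,d},{b,c,g}}
  V134: {{b,d,g}}
  V135: {{a,c},{c,d},{a,c,d}} {{d,g},{b,d,g}}
  V145: {{b,c},{b,c,g}} {{c,f}} {{b,d,g}}
  V235: {{a,c},{c,d},{a,c,d}}
  V245: {{b,c},{b,c,g}} {{c,f}}
  V345: {{b,d},{a,b,d},{b,d,g}} {{d,f}}
  V1235: {{a,c},{c,d},{a,c,d}}
  V1245: {{b,c},{b,c,g}} {{c,f}}
  V1345: {{b,d,g}}
C dims 7,18,15,4; δ0: rk 5, SNF 1^5; δ1: rk 11, SNF 1^11; δ2: rk 4, SNF 1^4
degree 0: 7−5−0 = 2 → Ȟ^0 ≅ Z^2
degree 1: 18−11−5 = 2 → Ȟ^1 ≅ Z^2
degree 2: 15−4−11 = 0 → Ȟ^2 ≅ 0

Ȟ^0 ≅ Z^2, Ȟ^1 ≅ Z^2, Ȟ^2 ≅ 0


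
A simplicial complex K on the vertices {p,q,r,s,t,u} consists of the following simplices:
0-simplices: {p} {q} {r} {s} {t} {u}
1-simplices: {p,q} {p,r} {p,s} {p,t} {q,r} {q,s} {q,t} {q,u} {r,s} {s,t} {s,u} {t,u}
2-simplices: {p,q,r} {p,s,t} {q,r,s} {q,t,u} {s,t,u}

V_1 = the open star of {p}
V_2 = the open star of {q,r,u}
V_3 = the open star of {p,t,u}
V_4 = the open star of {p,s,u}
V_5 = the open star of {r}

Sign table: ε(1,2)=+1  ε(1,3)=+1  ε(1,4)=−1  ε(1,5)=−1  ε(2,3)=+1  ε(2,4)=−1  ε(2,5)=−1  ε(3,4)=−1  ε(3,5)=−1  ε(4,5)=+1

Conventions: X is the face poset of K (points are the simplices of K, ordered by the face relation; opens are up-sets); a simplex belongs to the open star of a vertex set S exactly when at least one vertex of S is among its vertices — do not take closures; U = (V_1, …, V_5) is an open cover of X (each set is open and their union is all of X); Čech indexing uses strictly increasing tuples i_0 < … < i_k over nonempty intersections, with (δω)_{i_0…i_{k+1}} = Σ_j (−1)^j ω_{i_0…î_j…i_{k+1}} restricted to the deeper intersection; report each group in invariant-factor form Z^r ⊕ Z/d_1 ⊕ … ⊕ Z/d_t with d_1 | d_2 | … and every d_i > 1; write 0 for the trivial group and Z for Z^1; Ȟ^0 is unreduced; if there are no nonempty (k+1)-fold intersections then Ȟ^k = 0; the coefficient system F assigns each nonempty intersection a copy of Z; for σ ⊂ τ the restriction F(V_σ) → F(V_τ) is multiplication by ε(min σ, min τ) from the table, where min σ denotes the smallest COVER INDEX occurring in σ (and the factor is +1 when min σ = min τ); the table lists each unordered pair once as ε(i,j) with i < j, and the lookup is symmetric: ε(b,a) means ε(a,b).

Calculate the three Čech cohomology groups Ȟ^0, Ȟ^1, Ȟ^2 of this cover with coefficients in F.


cover nerve:
  V1={{p},{p,q},{p,r},{p,s},{p,t},{p,q,r},{p,s,t}} V2={{q},{r},{u},{p,q},{p,r},{q,r},{q,s},{q,t},{q,u},{r,s},{s,u},{t,u},{p,q,r},{q,r,s},{q,t,u},{s,t,u}} V3={{p},{t},{u},{p,q},{p,r},{p,s},{p,t},{q,t},{q,u},{s,t},{s,u},{t,u},{p,q,r},{p,s,t},{q,t,u},{s,t,u}} V4={{p},{s},{u},{p,q},{p,r},{p,s},{p,t},{q,s},{q,u},{r,s},{s,t},{s,u},{t,u},{p,q,r},{p,s,t},{q,r,s},{q,t,u},{s,t,u}} V5={{r},{p,r},{q,r},{r,s},{p,q,r},{q,r,s}}
  V12={{p,q},{p,r},{p,q,r}} V13={{p},{p,q},{p,r},{p,s},{p,t},{p,q,r},{p,s,t}} V14={{p},{p,q},{p,r},{p,s},{p,t},{p,q,r},{p,s,t}} V15={{p,r},{p,q,r}} V23={{u},{p,q},{p,r},{q,t},{q,u},{s,u},{t,u},{p,q,r},{q,t,u},{s,t,u}} V24={{u},{p,q},{p,r},{q,s},{q,u},{r,s},{s,u},{t,u},{p,q,r},{q,r,s},{q,t,u},{s,t,u}} V25={{r},{p,r},{q,r},{r,s},{p,q,r},{q,r,s}} V34={{p},{u},{p,q},{p,r},{p,s},{p,t},{q,u},{s,t},{s,u},{t,u},{p,q,r},{p,s,t},{q,t,u},{s,t,u}} V35={{p,r},{p,q,r}} V45={{p,r},{r,s},{p,q,r},{q,r,s}}
  V123={{p,q},{p,r},{p,q,r}} V124={{p,q},{p,r},{p,q,r}} V125={{p,r},{p,q,r}} V134={{p},{p,q},{p,r},{p,s},{p,t},{p,q,r},{p,s,t}} V135={{p,r},{p,q,r}} V145={{p,r},{p,q,r}} V234={{u},{p,q},{p,r},{q,u},{s,u},{t,u},{p,q,r},{q,t,u},{s,t,u}} V235={{p,r},{p,q,r}} V245={{p,r},{r,s},{p,q,r},{q,r,s}} V345={{p,r},{p,q,r}}
  V1234={{p,q},{p,r},{p,q,r}} V1235={{p,r},{p,q,r}} V1245={{p,r},{p,q,r}} V1345={{p,r},{p,q,r}} V2345={{p,r},{p,q,r}}
  V12345={{p,r},{p,q,r}}
C dims 5,10,10,5; δ0: rk 4, SNF 1^4; δ1: rk 6, SNF 1^6; δ2: rk 4, SNF 1^4
Ȟ^0: (5−4)−0=1 ⇒ Z
Ȟ^1: (10−6)−4=0 ⇒ 0
Ȟ^2: (10−4)−6=0 ⇒ 0

Ȟ^0(U;F) ≅ Z, Ȟ^1(U;F) ≅ 0 and Ȟ^2(U;F) ≅ 0


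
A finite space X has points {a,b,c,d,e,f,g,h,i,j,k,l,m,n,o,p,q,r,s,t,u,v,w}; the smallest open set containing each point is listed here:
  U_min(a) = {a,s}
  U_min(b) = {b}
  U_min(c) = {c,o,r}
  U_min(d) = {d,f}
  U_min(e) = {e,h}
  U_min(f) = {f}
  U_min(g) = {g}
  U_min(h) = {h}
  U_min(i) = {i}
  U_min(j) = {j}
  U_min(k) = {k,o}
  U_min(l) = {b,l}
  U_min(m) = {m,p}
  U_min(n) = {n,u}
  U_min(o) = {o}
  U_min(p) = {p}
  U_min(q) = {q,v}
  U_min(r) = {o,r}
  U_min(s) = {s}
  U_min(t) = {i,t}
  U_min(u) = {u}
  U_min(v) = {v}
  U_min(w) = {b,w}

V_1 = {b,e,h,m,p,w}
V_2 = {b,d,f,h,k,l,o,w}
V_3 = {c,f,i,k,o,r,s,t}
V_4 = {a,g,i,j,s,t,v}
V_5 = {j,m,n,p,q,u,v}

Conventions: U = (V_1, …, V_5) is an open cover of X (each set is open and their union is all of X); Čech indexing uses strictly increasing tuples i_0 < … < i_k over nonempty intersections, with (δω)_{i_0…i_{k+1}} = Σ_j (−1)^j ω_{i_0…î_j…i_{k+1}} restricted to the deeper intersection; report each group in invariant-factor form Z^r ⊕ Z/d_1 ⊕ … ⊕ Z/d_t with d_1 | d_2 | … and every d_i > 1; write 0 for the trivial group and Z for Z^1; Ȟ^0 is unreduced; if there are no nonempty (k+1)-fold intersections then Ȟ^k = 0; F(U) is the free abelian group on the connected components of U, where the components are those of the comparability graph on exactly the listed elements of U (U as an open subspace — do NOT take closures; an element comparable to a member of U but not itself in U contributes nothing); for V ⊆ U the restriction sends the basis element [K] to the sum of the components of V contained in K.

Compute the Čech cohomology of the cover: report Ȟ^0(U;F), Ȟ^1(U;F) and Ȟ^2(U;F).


Ȟ^0 ≅ Z^11,  Ȟ^1 ≅ 0,  Ȟ^2 ≅ 0

nonempty overlaps:
  V12={b,h,w} V15={m,p} V23={f,k,o} V34={i,s,t} V45={j,v}
components per intersection:
  V1: {b,w} {e,h} {m,p}
  V2: {b,l,w} {d,f} {h} {k,o}
  V3: {c,k,o,r} {f} {i,t} {s}
  V4: {a,s} {g} {i,t} {j} {v}
  V5: {j} {m,p} {n,u} {q,v}
  V12: {b,w} {h}
  V15: {m,p}
  V23: {f} {k,o}
  V34: {i,t} {s}
  V45: {j} {v}
C dims 20,9; δ0: rk 9, SNF 1^9
degree 0: 20−9−0 = 11 → Ȟ^0 ≅ Z^11
degree 1: 9−0−9 = 0 → Ȟ^1 ≅ 0
degree 2: 0−0−0 = 0 → Ȟ^2 ≅ 0


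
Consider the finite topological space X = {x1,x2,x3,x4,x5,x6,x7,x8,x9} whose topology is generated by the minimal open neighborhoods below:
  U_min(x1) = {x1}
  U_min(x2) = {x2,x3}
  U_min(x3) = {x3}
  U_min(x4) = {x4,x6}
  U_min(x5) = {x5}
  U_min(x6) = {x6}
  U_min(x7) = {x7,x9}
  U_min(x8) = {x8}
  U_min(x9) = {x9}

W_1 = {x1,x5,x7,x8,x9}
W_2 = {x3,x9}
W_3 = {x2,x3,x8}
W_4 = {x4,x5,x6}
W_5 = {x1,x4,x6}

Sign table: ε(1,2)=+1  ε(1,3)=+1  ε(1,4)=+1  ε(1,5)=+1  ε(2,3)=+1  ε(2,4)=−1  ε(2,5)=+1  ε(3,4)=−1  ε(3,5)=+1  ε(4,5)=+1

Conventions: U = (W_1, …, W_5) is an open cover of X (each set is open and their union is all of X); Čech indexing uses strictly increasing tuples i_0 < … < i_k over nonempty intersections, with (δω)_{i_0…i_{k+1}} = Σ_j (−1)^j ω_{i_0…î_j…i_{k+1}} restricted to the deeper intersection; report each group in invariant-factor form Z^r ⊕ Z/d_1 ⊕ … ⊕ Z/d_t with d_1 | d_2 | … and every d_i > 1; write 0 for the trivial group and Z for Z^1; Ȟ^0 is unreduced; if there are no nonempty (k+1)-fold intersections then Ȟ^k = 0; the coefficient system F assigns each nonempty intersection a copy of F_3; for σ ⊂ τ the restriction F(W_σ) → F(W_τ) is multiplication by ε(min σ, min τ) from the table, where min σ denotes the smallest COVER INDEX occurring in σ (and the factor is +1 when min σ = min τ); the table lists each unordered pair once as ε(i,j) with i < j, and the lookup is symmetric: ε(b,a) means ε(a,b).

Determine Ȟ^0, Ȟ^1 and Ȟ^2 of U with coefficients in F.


nonempty intersections:
  W12={x9} W13={x8} W14={x5} W15={x1} W23={x3} W45={x4,x6}
C dims 5,6; δ0: rk_F3 4
Ȟ^0: (5−4)−0=1 ⇒ Z/3
Ȟ^1: (6−0)−4=2 ⇒ Z/3 ⊕ Z/3
Ȟ^2: (0−0)−0=0 ⇒ 0

Ȟ^0 = Z/3, Ȟ^1 = Z/3 ⊕ Z/3 and Ȟ^2 = 0


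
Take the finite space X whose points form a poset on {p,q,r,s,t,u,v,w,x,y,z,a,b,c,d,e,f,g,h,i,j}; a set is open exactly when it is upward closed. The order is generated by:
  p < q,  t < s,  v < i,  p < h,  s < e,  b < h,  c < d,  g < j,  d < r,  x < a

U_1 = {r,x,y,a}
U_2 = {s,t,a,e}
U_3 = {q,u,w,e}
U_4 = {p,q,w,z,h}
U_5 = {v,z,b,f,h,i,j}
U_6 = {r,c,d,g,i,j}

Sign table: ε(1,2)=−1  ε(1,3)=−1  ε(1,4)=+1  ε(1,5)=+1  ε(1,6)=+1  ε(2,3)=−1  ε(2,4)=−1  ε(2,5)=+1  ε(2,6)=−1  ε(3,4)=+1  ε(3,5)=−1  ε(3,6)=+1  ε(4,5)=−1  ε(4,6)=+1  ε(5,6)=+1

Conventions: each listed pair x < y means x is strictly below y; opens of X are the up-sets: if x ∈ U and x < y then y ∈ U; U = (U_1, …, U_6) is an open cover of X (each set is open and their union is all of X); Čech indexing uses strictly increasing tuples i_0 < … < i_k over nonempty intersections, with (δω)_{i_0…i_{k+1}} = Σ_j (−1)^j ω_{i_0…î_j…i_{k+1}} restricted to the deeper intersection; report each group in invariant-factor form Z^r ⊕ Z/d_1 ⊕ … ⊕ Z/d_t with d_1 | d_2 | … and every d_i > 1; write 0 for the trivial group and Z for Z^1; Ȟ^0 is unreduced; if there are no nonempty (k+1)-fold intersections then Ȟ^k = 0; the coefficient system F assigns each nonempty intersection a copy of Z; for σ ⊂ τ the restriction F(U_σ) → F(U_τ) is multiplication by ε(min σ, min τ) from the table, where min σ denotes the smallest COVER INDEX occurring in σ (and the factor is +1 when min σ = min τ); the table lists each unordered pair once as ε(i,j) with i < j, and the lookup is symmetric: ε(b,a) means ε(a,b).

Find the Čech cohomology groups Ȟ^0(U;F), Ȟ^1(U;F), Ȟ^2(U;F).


cover nerve:
  U12={a} U16={r} U23={e} U34={q,w} U45={z,h} U56={i,j}
C dims 6,6; δ0: rk 6, SNF 1^5·2
Ȟ^0: (6−6)−0=0 ⇒ 0
Ȟ^1: (6−0)−6=0 plus torsion [2] ⇒ Z/2
Ȟ^2: (0−0)−0=0 ⇒ 0

Ȟ^0(U;F) ≅ 0, Ȟ^1(U;F) ≅ Z/2 and Ȟ^2(U;F) ≅ 0


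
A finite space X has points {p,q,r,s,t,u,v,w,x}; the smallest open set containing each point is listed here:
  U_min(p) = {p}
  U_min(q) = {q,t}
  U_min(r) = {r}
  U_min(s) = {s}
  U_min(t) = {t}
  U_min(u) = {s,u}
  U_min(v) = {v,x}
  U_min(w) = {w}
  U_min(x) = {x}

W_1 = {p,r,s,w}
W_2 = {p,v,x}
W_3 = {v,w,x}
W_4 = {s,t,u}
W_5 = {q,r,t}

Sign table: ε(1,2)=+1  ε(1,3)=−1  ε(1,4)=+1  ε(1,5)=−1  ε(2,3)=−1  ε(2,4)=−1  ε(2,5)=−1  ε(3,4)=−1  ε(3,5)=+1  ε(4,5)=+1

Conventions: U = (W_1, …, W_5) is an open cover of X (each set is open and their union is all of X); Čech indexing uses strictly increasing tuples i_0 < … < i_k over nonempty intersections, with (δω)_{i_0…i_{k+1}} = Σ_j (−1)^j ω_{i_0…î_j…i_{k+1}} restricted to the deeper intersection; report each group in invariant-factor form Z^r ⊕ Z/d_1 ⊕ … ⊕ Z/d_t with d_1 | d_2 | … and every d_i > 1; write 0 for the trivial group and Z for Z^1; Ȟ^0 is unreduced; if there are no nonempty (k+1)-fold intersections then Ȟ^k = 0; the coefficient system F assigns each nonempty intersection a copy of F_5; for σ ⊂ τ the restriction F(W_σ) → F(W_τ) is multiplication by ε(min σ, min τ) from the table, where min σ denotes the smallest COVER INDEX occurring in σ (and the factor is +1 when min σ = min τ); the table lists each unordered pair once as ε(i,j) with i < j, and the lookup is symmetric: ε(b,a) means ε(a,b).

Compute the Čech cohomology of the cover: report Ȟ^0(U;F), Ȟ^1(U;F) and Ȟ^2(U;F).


Ȟ^0 ≅ 0,  Ȟ^1 ≅ Z/5,  Ȟ^2 ≅ 0

nonempty intersections:
  W12={p} W13={w} W14={s} W15={r} W23={v,x} W45={t}
C dims 5,6; δ0: rk_F5 5
Ȟ^0: (5−5)−0=0 ⇒ 0
Ȟ^1: (6−0)−5=1 ⇒ Z/5
Ȟ^2: (0−0)−0=0 ⇒ 0


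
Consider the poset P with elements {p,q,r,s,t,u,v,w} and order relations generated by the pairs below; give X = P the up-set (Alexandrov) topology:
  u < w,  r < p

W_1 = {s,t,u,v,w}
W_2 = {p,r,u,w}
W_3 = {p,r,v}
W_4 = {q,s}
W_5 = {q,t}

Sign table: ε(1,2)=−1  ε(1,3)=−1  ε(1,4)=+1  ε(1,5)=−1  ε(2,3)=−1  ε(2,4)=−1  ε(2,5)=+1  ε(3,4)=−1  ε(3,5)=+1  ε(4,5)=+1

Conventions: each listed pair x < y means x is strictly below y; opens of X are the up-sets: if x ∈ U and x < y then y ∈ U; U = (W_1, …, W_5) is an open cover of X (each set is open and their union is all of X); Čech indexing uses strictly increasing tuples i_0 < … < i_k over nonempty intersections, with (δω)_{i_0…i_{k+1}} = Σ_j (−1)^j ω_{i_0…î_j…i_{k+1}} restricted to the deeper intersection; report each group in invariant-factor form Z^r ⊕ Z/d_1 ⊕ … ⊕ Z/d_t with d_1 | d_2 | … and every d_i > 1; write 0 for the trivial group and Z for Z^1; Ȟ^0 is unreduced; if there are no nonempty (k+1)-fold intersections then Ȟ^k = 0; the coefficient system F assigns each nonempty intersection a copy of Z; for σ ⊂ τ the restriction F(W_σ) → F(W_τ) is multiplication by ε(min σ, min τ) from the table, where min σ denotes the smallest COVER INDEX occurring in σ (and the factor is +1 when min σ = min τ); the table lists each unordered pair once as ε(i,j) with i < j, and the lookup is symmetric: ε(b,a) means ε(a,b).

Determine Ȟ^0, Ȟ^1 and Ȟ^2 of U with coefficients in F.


nonempty intersections:
  W12={u,w} W13={v} W14={s} W15={t} W23={p,r} W45={q}
C dims 5,6; δ0: rk 5, SNF 1^4·2
Ȟ^0: (5−5)−0=0 ⇒ 0
Ȟ^1: (6−0)−5=1 plus torsion [2] ⇒ Z ⊕ Z/2
Ȟ^2: (0−0)−0=0 ⇒ 0

Ȟ^0(U;F) ≅ 0,  Ȟ^1(U;F) ≅ Z ⊕ Z/2,  Ȟ^2(U;F) ≅ 0


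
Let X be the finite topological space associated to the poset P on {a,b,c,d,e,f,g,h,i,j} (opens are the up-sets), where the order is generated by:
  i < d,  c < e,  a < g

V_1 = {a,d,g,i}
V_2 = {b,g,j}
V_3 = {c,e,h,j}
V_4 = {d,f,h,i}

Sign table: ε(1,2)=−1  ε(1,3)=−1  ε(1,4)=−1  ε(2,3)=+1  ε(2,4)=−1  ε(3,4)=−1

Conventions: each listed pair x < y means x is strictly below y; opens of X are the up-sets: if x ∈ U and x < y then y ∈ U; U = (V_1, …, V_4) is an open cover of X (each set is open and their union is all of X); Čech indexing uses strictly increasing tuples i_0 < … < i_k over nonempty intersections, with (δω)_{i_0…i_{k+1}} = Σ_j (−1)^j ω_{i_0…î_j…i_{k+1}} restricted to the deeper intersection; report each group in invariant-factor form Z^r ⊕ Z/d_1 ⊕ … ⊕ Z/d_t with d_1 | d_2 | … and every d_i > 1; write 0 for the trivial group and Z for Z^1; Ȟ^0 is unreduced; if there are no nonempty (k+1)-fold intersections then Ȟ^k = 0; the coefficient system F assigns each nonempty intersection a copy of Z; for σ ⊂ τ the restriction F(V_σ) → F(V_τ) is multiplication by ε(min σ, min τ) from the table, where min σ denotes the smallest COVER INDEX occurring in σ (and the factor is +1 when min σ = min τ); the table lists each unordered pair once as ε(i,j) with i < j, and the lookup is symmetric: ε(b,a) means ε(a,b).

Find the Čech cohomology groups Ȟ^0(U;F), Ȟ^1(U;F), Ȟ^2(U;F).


Ȟ^0(U;F) ≅ 0, Ȟ^1(U;F) ≅ Z/2, Ȟ^2(U;F) ≅ 0

intersection data:
  V12={g} V14={d,i} V23={j} V34={h}
C dims 4,4; δ0: rk 4, SNF 1^3·2
Ȟ^0 = (4 − 4) − 0 = 0, so Ȟ^0 ≅ 0
Ȟ^1 = (4 − 0) − 4 = 0 plus torsion [2], so Ȟ^1 ≅ Z/2
Ȟ^2 = (0 − 0) − 0 = 0, so Ȟ^2 ≅ 0


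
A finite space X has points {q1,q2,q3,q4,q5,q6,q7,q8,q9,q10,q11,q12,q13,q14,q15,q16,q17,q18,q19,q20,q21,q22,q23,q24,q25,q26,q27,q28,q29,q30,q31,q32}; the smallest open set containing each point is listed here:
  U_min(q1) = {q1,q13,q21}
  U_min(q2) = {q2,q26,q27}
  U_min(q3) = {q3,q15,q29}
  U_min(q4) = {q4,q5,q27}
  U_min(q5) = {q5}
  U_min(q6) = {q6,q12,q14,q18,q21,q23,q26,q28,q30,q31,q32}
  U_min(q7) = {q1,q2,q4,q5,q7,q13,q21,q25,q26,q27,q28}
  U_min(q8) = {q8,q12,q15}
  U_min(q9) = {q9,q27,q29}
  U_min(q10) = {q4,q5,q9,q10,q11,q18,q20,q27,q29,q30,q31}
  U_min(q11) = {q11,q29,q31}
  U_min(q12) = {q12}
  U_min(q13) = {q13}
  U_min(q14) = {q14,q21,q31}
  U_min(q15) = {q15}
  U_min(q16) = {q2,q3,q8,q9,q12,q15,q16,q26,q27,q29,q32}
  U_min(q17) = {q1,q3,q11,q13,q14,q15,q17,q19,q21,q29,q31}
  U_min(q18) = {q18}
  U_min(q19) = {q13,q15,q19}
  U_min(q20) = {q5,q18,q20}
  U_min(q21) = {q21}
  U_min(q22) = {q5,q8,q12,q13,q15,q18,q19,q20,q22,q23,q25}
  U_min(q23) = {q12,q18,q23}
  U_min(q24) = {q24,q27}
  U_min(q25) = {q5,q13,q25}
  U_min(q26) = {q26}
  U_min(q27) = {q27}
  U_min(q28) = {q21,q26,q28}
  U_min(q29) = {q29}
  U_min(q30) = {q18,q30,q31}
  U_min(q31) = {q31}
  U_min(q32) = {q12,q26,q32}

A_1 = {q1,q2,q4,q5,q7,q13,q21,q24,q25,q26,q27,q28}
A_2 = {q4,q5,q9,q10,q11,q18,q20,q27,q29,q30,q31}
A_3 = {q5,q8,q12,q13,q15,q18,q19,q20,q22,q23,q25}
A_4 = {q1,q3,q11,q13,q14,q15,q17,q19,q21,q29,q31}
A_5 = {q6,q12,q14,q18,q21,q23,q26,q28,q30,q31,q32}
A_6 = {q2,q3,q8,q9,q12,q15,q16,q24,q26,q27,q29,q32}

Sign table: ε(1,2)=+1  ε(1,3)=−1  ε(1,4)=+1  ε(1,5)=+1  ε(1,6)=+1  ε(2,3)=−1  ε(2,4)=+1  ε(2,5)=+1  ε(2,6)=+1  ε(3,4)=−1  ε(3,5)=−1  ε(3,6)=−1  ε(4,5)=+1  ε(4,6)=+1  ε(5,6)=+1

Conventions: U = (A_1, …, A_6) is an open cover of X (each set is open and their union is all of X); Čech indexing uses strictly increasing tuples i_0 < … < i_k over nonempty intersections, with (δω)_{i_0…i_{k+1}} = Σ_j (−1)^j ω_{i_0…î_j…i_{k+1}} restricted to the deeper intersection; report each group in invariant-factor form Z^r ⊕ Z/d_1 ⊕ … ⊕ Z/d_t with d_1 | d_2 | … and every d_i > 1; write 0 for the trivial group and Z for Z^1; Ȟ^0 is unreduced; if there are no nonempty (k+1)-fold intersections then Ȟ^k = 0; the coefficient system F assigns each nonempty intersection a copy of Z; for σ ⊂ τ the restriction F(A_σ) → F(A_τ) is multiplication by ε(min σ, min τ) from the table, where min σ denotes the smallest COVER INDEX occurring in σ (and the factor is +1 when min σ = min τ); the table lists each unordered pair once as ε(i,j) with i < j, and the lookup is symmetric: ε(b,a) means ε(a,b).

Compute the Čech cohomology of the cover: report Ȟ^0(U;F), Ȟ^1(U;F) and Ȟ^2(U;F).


Ȟ^0(U;F) ≅ Z,  Ȟ^1(U;F) ≅ 0,  Ȟ^2(U;F) ≅ Z/2

nerve of the cover:
  A12={q4,q5,q27} A13={q5,q13,q25} A14={q1,q13,q21} A15={q21,q26,q28} A16={q2,q24,q26,q27} A23={q5,q18,q20} A24={q11,q29,q31} A25={q18,q30,q31} A26={q9,q27,q29} A34={q13,q15,q19} A35={q12,q18,q23} A36={q8,q12,q15} A45={q14,q21,q31} A46={q3,q15,q29} A56={q12,q26,q32}
  A123={q5} A126={q27} A134={q13} A145={q21} A156={q26} A235={q18} A245={q31} A246={q29} A346={q15} A356={q12}
C dims 6,15,10; δ0: rk 5, SNF 1^5; δ1: rk 10, SNF 1^9·2
Ȟ^0 = (6 − 5) − 0 = 1, so Ȟ^0 ≅ Z
Ȟ^1 = (15 − 10) − 5 = 0, so Ȟ^1 ≅ 0
Ȟ^2 = (10 − 0) − 10 = 0 plus torsion [2], so Ȟ^2 ≅ Z/2


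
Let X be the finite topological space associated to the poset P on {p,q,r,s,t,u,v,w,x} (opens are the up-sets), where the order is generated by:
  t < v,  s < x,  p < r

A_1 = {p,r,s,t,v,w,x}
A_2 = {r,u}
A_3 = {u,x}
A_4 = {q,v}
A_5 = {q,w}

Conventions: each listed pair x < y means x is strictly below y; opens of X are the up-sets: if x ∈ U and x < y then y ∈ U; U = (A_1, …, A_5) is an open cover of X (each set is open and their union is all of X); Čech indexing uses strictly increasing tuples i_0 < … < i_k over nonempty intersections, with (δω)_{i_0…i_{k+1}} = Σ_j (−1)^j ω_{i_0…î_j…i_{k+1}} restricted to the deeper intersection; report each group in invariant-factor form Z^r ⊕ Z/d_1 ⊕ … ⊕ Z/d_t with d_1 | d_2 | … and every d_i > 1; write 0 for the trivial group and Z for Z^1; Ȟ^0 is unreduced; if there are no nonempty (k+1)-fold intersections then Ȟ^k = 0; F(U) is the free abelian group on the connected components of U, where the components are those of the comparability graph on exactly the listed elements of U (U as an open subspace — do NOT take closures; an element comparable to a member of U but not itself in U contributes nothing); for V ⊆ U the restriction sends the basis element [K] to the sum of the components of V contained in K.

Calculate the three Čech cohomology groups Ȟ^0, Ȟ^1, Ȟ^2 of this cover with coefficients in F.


cover nerve:
  A12={r} A13={x} A14={v} A15={w} A23={u} A45={q}
components per intersection:
  A1: {p,r} {s,x} {t,v} {w}
  A2: {r} {u}
  A3: {u} {x}
  A4: {q} {v}
  A5: {q} {w}
  A12: {r}
  A13: {x}
  A14: {v}
  A15: {w}
  A23: {u}
  A45: {q}
C dims 12,6; δ0: rk 6, SNF 1^6
Ȟ^0: (12−6)−0=6 ⇒ Z^6
Ȟ^1: (6−0)−6=0 ⇒ 0
Ȟ^2: (0−0)−0=0 ⇒ 0

Ȟ^0 ≅ Z^6, Ȟ^1 ≅ 0 and Ȟ^2 ≅ 0


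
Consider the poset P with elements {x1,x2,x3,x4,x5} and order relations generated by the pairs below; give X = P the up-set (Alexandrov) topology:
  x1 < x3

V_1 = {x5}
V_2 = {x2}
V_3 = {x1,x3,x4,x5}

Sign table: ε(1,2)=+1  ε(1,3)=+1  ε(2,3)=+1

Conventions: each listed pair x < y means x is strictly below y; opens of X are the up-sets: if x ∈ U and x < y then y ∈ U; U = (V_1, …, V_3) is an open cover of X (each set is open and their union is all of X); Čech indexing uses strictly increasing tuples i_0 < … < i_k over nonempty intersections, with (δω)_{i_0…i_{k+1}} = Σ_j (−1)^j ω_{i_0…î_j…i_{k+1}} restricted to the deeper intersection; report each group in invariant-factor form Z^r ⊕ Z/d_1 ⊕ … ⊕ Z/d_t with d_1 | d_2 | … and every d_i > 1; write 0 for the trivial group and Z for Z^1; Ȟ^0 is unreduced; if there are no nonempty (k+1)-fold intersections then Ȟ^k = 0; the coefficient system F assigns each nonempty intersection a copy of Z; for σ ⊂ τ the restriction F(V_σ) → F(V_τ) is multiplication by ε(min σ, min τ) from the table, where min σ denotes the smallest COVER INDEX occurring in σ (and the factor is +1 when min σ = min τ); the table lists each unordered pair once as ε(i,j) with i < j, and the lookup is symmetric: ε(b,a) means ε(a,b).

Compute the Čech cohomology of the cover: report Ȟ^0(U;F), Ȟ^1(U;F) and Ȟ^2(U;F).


nerve simplices:
  V13={x5}
C dims 3,1; δ0: rk 1, SNF 1^1
degree 0: 3−1−0 = 2 → Ȟ^0 ≅ Z^2
degree 1: 1−0−1 = 0 → Ȟ^1 ≅ 0
degree 2: 0−0−0 = 0 → Ȟ^2 ≅ 0

Ȟ^0 ≅ Z^2, Ȟ^1 ≅ 0, Ȟ^2 ≅ 0


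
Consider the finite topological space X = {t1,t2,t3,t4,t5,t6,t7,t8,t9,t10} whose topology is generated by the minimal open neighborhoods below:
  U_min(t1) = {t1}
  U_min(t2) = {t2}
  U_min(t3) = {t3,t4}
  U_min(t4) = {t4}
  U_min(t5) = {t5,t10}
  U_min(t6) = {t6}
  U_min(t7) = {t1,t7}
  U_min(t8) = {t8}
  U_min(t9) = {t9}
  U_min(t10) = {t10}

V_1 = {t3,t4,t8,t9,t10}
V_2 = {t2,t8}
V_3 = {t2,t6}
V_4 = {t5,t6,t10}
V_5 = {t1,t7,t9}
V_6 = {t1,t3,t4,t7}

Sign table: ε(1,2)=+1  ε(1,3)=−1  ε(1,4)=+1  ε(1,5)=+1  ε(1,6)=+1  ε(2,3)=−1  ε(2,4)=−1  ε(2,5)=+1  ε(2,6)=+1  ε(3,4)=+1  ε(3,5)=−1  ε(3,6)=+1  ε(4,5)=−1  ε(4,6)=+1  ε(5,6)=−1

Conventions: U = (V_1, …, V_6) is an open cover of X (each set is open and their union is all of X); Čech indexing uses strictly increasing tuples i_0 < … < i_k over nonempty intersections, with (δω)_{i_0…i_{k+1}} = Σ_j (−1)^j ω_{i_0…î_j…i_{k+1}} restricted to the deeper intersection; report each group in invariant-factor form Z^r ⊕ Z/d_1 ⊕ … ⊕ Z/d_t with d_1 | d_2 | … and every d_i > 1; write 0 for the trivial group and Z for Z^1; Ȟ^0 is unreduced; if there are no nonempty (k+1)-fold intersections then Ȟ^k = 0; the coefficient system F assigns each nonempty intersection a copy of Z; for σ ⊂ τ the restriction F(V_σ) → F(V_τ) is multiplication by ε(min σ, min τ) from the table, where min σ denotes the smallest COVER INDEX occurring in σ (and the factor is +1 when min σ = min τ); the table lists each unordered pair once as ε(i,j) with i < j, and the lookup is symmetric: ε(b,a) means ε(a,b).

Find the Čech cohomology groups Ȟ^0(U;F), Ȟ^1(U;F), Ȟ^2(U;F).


Ȟ^0 ≅ 0; Ȟ^1 ≅ Z ⊕ Z/2; Ȟ^2 ≅ 0

nonempty intersections:
  V12={t8} V14={t10} V15={t9} V16={t3,t4} V23={t2} V34={t6} V56={t1,t7}
C dims 6,7; δ0: rk 6, SNF 1^5·2
Ȟ^0: (6−6)−0=0 ⇒ 0
Ȟ^1: (7−0)−6=1 plus torsion [2] ⇒ Z ⊕ Z/2
Ȟ^2: (0−0)−0=0 ⇒ 0


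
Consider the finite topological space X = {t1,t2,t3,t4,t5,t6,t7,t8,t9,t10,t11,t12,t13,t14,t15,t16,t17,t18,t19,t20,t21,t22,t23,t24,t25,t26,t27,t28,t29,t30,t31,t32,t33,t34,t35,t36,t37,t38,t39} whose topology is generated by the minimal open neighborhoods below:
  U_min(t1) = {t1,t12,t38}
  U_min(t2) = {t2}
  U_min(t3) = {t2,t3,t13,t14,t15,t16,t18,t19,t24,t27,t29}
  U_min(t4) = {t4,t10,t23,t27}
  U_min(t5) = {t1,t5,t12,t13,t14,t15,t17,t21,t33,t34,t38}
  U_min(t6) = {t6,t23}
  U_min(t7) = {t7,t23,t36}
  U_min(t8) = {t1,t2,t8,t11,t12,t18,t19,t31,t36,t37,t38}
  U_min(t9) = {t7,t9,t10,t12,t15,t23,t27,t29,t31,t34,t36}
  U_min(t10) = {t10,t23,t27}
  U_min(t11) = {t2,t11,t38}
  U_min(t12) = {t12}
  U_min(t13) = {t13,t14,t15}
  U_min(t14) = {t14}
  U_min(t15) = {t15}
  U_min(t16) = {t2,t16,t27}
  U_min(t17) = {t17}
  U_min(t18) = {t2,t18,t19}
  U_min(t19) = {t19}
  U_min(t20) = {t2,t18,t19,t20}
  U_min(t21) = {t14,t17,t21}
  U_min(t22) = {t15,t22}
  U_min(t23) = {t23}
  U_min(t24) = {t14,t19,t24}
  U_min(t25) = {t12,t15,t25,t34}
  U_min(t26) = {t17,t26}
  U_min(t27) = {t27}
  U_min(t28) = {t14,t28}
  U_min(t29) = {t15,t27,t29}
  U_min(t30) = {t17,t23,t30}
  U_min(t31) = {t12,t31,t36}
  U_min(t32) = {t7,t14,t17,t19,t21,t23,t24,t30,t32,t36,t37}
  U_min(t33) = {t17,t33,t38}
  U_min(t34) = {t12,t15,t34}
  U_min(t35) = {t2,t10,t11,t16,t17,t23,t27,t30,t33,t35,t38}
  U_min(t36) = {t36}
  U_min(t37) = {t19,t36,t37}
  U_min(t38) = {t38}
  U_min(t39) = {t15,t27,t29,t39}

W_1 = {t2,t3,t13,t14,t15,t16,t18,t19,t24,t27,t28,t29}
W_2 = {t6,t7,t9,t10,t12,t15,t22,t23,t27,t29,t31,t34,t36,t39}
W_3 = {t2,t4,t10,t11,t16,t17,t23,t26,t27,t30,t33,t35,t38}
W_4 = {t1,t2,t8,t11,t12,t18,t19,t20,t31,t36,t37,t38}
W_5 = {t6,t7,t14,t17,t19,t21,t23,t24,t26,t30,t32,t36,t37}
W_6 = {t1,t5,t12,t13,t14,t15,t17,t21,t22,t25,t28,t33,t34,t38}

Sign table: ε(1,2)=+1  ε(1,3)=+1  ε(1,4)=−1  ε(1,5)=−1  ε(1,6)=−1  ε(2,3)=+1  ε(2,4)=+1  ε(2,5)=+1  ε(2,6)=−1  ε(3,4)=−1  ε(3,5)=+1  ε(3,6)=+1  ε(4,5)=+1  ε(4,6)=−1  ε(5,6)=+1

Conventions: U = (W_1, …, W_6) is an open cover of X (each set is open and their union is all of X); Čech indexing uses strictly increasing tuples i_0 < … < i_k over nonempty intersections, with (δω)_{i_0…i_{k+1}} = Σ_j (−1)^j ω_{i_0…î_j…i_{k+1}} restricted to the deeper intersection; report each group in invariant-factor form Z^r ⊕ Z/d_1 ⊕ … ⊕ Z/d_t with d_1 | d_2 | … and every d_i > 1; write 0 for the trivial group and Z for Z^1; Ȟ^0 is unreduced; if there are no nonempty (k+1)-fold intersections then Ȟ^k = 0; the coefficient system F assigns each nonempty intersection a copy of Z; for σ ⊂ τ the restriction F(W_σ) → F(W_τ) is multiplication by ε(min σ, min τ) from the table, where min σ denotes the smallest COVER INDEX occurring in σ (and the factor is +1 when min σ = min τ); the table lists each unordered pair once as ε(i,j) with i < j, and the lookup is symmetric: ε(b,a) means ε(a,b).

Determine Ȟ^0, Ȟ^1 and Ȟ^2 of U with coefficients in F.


cover nerve:
  W12={t15,t27,t29} W13={t2,t16,t27} W14={t2,t18,t19} W15={t14,t19,t24} W16={t13,t14,t15,t28} W23={t10,t23,t27} W24={t12,t31,t36} W25={t6,t7,t23,t36} W26={t12,t15,t22,t34} W34={t2,t11,t38} W35={t17,t23,t26,t30} W36={t17,t33,t38} W45={t19,t36,t37} W46={t1,t12,t38} W56={t14,t17,t21}
  W123={t27} W126={t15} W134={t2} W145={t19} W156={t14} W235={t23} W245={t36} W246={t12} W346={t38} W356={t17}
C dims 6,15,10; δ0: rk 6, SNF 1^5·2; δ1: rk 9, SNF 1^9
Ȟ^0: (6−6)−0=0 ⇒ 0
Ȟ^1: (15−9)−6=0 plus torsion [2] ⇒ Z/2
Ȟ^2: (10−0)−9=1 ⇒ Z

Ȟ^0 = 0; Ȟ^1 = Z/2; Ȟ^2 = Z
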